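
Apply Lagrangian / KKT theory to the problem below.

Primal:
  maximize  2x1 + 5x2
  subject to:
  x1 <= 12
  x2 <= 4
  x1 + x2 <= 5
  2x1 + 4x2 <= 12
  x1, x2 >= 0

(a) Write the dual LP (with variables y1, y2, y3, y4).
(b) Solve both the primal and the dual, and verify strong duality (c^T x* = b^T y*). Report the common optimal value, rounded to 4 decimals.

The standard primal-dual pair for 'max c^T x s.t. A x <= b, x >= 0' is:
  Dual:  min b^T y  s.t.  A^T y >= c,  y >= 0.

So the dual LP is:
  minimize  12y1 + 4y2 + 5y3 + 12y4
  subject to:
    y1 + y3 + 2y4 >= 2
    y2 + y3 + 4y4 >= 5
    y1, y2, y3, y4 >= 0

Solving the primal: x* = (0, 3).
  primal value c^T x* = 15.
Solving the dual: y* = (0, 0, 0, 1.25).
  dual value b^T y* = 15.
Strong duality: c^T x* = b^T y*. Confirmed.

15


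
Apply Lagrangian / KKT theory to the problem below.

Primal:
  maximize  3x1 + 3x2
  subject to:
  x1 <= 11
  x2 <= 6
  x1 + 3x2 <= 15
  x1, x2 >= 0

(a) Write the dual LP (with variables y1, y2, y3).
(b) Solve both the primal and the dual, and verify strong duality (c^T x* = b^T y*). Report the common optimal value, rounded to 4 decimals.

The standard primal-dual pair for 'max c^T x s.t. A x <= b, x >= 0' is:
  Dual:  min b^T y  s.t.  A^T y >= c,  y >= 0.

So the dual LP is:
  minimize  11y1 + 6y2 + 15y3
  subject to:
    y1 + y3 >= 3
    y2 + 3y3 >= 3
    y1, y2, y3 >= 0

Solving the primal: x* = (11, 1.3333).
  primal value c^T x* = 37.
Solving the dual: y* = (2, 0, 1).
  dual value b^T y* = 37.
Strong duality: c^T x* = b^T y*. Confirmed.

37


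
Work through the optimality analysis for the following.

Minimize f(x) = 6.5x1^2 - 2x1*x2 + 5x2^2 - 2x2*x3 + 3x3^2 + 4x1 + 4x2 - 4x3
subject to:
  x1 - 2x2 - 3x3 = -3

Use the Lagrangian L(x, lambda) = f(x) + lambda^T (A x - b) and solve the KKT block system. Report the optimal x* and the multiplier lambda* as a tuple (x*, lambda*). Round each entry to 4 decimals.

Form the Lagrangian:
  L(x, lambda) = (1/2) x^T Q x + c^T x + lambda^T (A x - b)
Stationarity (grad_x L = 0): Q x + c + A^T lambda = 0.
Primal feasibility: A x = b.

This gives the KKT block system:
  [ Q   A^T ] [ x     ]   [-c ]
  [ A    0  ] [ lambda ] = [ b ]

Solving the linear system:
  x*      = (-0.3835, -0.1435, 0.9679)
  lambda* = (0.698)
  f(x*)   = -1.9426

x* = (-0.3835, -0.1435, 0.9679), lambda* = (0.698)


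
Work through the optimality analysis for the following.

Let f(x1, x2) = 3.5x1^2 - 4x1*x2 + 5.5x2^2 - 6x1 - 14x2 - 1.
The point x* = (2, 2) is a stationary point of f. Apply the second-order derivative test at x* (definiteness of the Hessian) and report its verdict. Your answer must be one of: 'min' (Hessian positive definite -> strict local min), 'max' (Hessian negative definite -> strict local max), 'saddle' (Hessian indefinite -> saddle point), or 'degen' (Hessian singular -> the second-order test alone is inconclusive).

Compute the Hessian H = grad^2 f:
  H = [[7, -4], [-4, 11]]
Verify stationarity: grad f(x*) = H x* + g = (0, 0).
Eigenvalues of H: 4.5279, 13.4721.
Both eigenvalues > 0, so H is positive definite -> x* is a strict local min.

min


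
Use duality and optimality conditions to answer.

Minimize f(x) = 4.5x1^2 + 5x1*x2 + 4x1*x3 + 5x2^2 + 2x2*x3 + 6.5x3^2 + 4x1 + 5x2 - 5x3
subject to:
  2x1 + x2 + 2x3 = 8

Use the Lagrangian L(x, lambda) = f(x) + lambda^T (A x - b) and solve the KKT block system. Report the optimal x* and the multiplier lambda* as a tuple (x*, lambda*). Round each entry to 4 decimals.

Form the Lagrangian:
  L(x, lambda) = (1/2) x^T Q x + c^T x + lambda^T (A x - b)
Stationarity (grad_x L = 0): Q x + c + A^T lambda = 0.
Primal feasibility: A x = b.

This gives the KKT block system:
  [ Q   A^T ] [ x     ]   [-c ]
  [ A    0  ] [ lambda ] = [ b ]

Solving the linear system:
  x*      = (2.2222, -0.5481, 2.0519)
  lambda* = (-14.7333)
  f(x*)   = 56.8778

x* = (2.2222, -0.5481, 2.0519), lambda* = (-14.7333)


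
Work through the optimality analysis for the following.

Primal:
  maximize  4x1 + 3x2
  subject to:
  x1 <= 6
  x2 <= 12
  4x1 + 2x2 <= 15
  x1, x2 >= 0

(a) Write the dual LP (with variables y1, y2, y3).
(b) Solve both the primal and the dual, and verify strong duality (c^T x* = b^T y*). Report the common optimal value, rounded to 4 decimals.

The standard primal-dual pair for 'max c^T x s.t. A x <= b, x >= 0' is:
  Dual:  min b^T y  s.t.  A^T y >= c,  y >= 0.

So the dual LP is:
  minimize  6y1 + 12y2 + 15y3
  subject to:
    y1 + 4y3 >= 4
    y2 + 2y3 >= 3
    y1, y2, y3 >= 0

Solving the primal: x* = (0, 7.5).
  primal value c^T x* = 22.5.
Solving the dual: y* = (0, 0, 1.5).
  dual value b^T y* = 22.5.
Strong duality: c^T x* = b^T y*. Confirmed.

22.5


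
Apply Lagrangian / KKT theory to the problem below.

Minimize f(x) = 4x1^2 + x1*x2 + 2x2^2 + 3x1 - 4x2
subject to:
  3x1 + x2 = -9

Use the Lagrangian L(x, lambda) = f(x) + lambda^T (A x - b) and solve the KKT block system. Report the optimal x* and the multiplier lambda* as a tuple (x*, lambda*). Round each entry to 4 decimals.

Form the Lagrangian:
  L(x, lambda) = (1/2) x^T Q x + c^T x + lambda^T (A x - b)
Stationarity (grad_x L = 0): Q x + c + A^T lambda = 0.
Primal feasibility: A x = b.

This gives the KKT block system:
  [ Q   A^T ] [ x     ]   [-c ]
  [ A    0  ] [ lambda ] = [ b ]

Solving the linear system:
  x*      = (-3, 0)
  lambda* = (7)
  f(x*)   = 27

x* = (-3, 0), lambda* = (7)


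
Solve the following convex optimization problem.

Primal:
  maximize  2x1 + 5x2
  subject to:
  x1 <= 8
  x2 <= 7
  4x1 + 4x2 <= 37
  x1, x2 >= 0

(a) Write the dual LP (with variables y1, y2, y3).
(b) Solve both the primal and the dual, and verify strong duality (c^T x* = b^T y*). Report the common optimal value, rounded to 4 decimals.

The standard primal-dual pair for 'max c^T x s.t. A x <= b, x >= 0' is:
  Dual:  min b^T y  s.t.  A^T y >= c,  y >= 0.

So the dual LP is:
  minimize  8y1 + 7y2 + 37y3
  subject to:
    y1 + 4y3 >= 2
    y2 + 4y3 >= 5
    y1, y2, y3 >= 0

Solving the primal: x* = (2.25, 7).
  primal value c^T x* = 39.5.
Solving the dual: y* = (0, 3, 0.5).
  dual value b^T y* = 39.5.
Strong duality: c^T x* = b^T y*. Confirmed.

39.5


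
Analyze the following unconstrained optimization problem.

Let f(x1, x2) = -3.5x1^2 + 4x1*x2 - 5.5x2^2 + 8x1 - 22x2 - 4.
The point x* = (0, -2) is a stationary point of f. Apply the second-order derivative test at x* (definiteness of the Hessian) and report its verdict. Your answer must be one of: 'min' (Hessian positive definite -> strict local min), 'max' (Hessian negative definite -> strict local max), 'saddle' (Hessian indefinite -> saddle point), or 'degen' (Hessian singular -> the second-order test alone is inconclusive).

Compute the Hessian H = grad^2 f:
  H = [[-7, 4], [4, -11]]
Verify stationarity: grad f(x*) = H x* + g = (0, 0).
Eigenvalues of H: -13.4721, -4.5279.
Both eigenvalues < 0, so H is negative definite -> x* is a strict local max.

max


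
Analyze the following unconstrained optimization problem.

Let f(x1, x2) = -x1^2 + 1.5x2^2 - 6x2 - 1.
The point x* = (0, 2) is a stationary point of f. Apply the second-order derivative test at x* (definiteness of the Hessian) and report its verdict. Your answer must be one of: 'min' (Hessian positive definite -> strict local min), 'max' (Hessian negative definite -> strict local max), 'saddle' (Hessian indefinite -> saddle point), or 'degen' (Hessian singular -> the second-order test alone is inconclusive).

Compute the Hessian H = grad^2 f:
  H = [[-2, 0], [0, 3]]
Verify stationarity: grad f(x*) = H x* + g = (0, 0).
Eigenvalues of H: -2, 3.
Eigenvalues have mixed signs, so H is indefinite -> x* is a saddle point.

saddle


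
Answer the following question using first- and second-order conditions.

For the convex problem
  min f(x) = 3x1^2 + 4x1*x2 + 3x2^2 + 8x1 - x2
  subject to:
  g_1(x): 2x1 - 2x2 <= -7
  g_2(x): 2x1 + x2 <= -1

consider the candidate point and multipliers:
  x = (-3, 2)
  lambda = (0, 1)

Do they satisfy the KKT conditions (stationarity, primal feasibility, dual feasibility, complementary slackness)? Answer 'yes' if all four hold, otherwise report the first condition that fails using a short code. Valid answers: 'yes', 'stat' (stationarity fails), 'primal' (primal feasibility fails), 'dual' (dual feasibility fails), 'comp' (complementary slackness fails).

Gradient of f: grad f(x) = Q x + c = (-2, -1)
Constraint values g_i(x) = a_i^T x - b_i:
  g_1((-3, 2)) = -3
  g_2((-3, 2)) = -3
Stationarity residual: grad f(x) + sum_i lambda_i a_i = (0, 0)
  -> stationarity OK
Primal feasibility (all g_i <= 0): OK
Dual feasibility (all lambda_i >= 0): OK
Complementary slackness (lambda_i * g_i(x) = 0 for all i): FAILS

Verdict: the first failing condition is complementary_slackness -> comp.

comp


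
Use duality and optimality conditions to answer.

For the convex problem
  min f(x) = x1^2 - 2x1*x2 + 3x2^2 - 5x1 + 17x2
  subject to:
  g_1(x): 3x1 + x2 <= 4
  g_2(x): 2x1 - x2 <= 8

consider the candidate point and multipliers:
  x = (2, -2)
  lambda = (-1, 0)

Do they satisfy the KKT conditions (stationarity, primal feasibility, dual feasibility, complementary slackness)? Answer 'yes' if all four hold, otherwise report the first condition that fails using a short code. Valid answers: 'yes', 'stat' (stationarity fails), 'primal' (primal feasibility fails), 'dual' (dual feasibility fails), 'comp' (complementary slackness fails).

Gradient of f: grad f(x) = Q x + c = (3, 1)
Constraint values g_i(x) = a_i^T x - b_i:
  g_1((2, -2)) = 0
  g_2((2, -2)) = -2
Stationarity residual: grad f(x) + sum_i lambda_i a_i = (0, 0)
  -> stationarity OK
Primal feasibility (all g_i <= 0): OK
Dual feasibility (all lambda_i >= 0): FAILS
Complementary slackness (lambda_i * g_i(x) = 0 for all i): OK

Verdict: the first failing condition is dual_feasibility -> dual.

dual


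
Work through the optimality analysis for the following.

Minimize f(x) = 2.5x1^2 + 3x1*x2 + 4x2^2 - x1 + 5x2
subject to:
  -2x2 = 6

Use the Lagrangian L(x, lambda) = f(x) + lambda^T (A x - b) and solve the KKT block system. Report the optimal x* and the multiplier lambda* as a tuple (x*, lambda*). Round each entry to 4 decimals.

Form the Lagrangian:
  L(x, lambda) = (1/2) x^T Q x + c^T x + lambda^T (A x - b)
Stationarity (grad_x L = 0): Q x + c + A^T lambda = 0.
Primal feasibility: A x = b.

This gives the KKT block system:
  [ Q   A^T ] [ x     ]   [-c ]
  [ A    0  ] [ lambda ] = [ b ]

Solving the linear system:
  x*      = (2, -3)
  lambda* = (-6.5)
  f(x*)   = 11

x* = (2, -3), lambda* = (-6.5)


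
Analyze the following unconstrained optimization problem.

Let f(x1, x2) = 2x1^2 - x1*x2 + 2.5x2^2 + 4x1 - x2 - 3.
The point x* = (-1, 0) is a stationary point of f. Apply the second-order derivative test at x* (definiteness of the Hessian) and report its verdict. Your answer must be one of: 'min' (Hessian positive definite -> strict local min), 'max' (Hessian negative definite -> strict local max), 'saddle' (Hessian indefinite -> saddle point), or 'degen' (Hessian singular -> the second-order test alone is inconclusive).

Compute the Hessian H = grad^2 f:
  H = [[4, -1], [-1, 5]]
Verify stationarity: grad f(x*) = H x* + g = (0, 0).
Eigenvalues of H: 3.382, 5.618.
Both eigenvalues > 0, so H is positive definite -> x* is a strict local min.

min


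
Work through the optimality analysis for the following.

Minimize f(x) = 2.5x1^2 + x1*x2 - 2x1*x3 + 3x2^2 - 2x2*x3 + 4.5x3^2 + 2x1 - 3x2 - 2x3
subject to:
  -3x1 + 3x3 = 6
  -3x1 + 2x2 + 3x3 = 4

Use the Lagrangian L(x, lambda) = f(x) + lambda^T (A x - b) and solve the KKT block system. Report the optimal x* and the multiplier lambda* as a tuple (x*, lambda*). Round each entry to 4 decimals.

Form the Lagrangian:
  L(x, lambda) = (1/2) x^T Q x + c^T x + lambda^T (A x - b)
Stationarity (grad_x L = 0): Q x + c + A^T lambda = 0.
Primal feasibility: A x = b.

This gives the KKT block system:
  [ Q   A^T ] [ x     ]   [-c ]
  [ A    0  ] [ lambda ] = [ b ]

Solving the linear system:
  x*      = (-1.5, -1, 0.5)
  lambda* = (-8.25, 5.75)
  f(x*)   = 12.75

x* = (-1.5, -1, 0.5), lambda* = (-8.25, 5.75)


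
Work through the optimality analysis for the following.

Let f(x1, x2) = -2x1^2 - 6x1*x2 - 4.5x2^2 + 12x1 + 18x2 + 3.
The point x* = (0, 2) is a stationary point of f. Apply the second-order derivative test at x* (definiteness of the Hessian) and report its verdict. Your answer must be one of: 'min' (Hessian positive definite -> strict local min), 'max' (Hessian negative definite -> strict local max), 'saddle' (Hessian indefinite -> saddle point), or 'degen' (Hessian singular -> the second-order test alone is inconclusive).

Compute the Hessian H = grad^2 f:
  H = [[-4, -6], [-6, -9]]
Verify stationarity: grad f(x*) = H x* + g = (0, 0).
Eigenvalues of H: -13, 0.
H has a zero eigenvalue (singular; negative semidefinite but not definite), so H is neither positive definite, negative definite, nor indefinite. The second-order test alone is inconclusive -> degen.
(Indeed, f is constant along the null direction of H through x*, so x* is not a strict local extremum.)

degen


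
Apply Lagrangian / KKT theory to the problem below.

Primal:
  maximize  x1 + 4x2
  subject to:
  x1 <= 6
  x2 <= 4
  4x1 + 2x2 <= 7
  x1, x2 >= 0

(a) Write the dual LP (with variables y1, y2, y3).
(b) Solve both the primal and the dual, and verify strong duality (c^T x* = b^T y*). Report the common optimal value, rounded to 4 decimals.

The standard primal-dual pair for 'max c^T x s.t. A x <= b, x >= 0' is:
  Dual:  min b^T y  s.t.  A^T y >= c,  y >= 0.

So the dual LP is:
  minimize  6y1 + 4y2 + 7y3
  subject to:
    y1 + 4y3 >= 1
    y2 + 2y3 >= 4
    y1, y2, y3 >= 0

Solving the primal: x* = (0, 3.5).
  primal value c^T x* = 14.
Solving the dual: y* = (0, 0, 2).
  dual value b^T y* = 14.
Strong duality: c^T x* = b^T y*. Confirmed.

14


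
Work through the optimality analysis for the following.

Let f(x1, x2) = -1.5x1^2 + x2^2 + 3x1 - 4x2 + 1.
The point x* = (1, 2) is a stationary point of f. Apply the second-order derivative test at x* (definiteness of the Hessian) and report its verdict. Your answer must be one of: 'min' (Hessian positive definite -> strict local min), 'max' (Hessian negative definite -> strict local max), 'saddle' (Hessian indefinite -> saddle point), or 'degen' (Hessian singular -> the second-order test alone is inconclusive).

Compute the Hessian H = grad^2 f:
  H = [[-3, 0], [0, 2]]
Verify stationarity: grad f(x*) = H x* + g = (0, 0).
Eigenvalues of H: -3, 2.
Eigenvalues have mixed signs, so H is indefinite -> x* is a saddle point.

saddle


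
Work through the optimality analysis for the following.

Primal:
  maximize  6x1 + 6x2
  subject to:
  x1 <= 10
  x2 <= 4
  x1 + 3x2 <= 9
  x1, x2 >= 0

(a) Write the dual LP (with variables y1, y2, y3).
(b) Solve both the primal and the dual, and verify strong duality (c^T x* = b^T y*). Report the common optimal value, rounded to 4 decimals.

The standard primal-dual pair for 'max c^T x s.t. A x <= b, x >= 0' is:
  Dual:  min b^T y  s.t.  A^T y >= c,  y >= 0.

So the dual LP is:
  minimize  10y1 + 4y2 + 9y3
  subject to:
    y1 + y3 >= 6
    y2 + 3y3 >= 6
    y1, y2, y3 >= 0

Solving the primal: x* = (9, 0).
  primal value c^T x* = 54.
Solving the dual: y* = (0, 0, 6).
  dual value b^T y* = 54.
Strong duality: c^T x* = b^T y*. Confirmed.

54


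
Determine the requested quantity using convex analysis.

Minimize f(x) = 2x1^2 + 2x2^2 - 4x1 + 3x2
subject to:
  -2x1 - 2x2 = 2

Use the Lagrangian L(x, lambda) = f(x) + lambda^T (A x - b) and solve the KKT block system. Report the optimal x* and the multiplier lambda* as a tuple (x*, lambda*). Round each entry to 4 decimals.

Form the Lagrangian:
  L(x, lambda) = (1/2) x^T Q x + c^T x + lambda^T (A x - b)
Stationarity (grad_x L = 0): Q x + c + A^T lambda = 0.
Primal feasibility: A x = b.

This gives the KKT block system:
  [ Q   A^T ] [ x     ]   [-c ]
  [ A    0  ] [ lambda ] = [ b ]

Solving the linear system:
  x*      = (0.375, -1.375)
  lambda* = (-1.25)
  f(x*)   = -1.5625

x* = (0.375, -1.375), lambda* = (-1.25)


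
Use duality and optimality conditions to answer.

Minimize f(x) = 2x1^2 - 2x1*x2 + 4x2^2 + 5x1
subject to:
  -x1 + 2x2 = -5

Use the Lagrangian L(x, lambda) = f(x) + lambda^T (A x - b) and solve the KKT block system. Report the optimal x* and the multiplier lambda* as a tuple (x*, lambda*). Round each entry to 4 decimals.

Form the Lagrangian:
  L(x, lambda) = (1/2) x^T Q x + c^T x + lambda^T (A x - b)
Stationarity (grad_x L = 0): Q x + c + A^T lambda = 0.
Primal feasibility: A x = b.

This gives the KKT block system:
  [ Q   A^T ] [ x     ]   [-c ]
  [ A    0  ] [ lambda ] = [ b ]

Solving the linear system:
  x*      = (0, -2.5)
  lambda* = (10)
  f(x*)   = 25

x* = (0, -2.5), lambda* = (10)


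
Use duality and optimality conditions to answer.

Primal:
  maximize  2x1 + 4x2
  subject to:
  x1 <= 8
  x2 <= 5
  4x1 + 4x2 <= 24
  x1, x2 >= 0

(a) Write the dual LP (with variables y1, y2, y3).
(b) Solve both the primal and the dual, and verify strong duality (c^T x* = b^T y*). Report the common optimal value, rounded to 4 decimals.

The standard primal-dual pair for 'max c^T x s.t. A x <= b, x >= 0' is:
  Dual:  min b^T y  s.t.  A^T y >= c,  y >= 0.

So the dual LP is:
  minimize  8y1 + 5y2 + 24y3
  subject to:
    y1 + 4y3 >= 2
    y2 + 4y3 >= 4
    y1, y2, y3 >= 0

Solving the primal: x* = (1, 5).
  primal value c^T x* = 22.
Solving the dual: y* = (0, 2, 0.5).
  dual value b^T y* = 22.
Strong duality: c^T x* = b^T y*. Confirmed.

22


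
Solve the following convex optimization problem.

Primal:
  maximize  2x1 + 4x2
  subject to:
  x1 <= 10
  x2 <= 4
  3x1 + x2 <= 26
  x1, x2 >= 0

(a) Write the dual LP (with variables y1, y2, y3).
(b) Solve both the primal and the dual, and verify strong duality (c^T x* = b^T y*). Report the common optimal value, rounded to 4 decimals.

The standard primal-dual pair for 'max c^T x s.t. A x <= b, x >= 0' is:
  Dual:  min b^T y  s.t.  A^T y >= c,  y >= 0.

So the dual LP is:
  minimize  10y1 + 4y2 + 26y3
  subject to:
    y1 + 3y3 >= 2
    y2 + y3 >= 4
    y1, y2, y3 >= 0

Solving the primal: x* = (7.3333, 4).
  primal value c^T x* = 30.6667.
Solving the dual: y* = (0, 3.3333, 0.6667).
  dual value b^T y* = 30.6667.
Strong duality: c^T x* = b^T y*. Confirmed.

30.6667


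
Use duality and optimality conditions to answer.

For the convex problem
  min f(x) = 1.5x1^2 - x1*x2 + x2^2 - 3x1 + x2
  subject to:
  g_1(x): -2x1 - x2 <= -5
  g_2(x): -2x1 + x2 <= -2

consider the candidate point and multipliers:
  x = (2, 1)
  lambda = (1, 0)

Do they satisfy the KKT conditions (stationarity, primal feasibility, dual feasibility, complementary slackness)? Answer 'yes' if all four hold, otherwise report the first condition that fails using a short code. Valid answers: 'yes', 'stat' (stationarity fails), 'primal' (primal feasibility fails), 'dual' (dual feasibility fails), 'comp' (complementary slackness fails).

Gradient of f: grad f(x) = Q x + c = (2, 1)
Constraint values g_i(x) = a_i^T x - b_i:
  g_1((2, 1)) = 0
  g_2((2, 1)) = -1
Stationarity residual: grad f(x) + sum_i lambda_i a_i = (0, 0)
  -> stationarity OK
Primal feasibility (all g_i <= 0): OK
Dual feasibility (all lambda_i >= 0): OK
Complementary slackness (lambda_i * g_i(x) = 0 for all i): OK

Verdict: yes, KKT holds.

yes


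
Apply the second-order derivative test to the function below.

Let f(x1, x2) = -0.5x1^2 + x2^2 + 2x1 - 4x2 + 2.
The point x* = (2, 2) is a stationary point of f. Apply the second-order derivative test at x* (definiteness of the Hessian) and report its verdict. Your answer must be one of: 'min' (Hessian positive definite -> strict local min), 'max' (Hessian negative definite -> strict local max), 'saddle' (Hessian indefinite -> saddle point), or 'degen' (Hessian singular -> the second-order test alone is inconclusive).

Compute the Hessian H = grad^2 f:
  H = [[-1, 0], [0, 2]]
Verify stationarity: grad f(x*) = H x* + g = (0, 0).
Eigenvalues of H: -1, 2.
Eigenvalues have mixed signs, so H is indefinite -> x* is a saddle point.

saddle


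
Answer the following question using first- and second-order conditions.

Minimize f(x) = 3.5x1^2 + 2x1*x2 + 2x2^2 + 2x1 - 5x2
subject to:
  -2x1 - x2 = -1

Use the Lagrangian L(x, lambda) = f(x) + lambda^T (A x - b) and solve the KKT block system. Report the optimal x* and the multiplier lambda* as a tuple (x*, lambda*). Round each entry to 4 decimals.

Form the Lagrangian:
  L(x, lambda) = (1/2) x^T Q x + c^T x + lambda^T (A x - b)
Stationarity (grad_x L = 0): Q x + c + A^T lambda = 0.
Primal feasibility: A x = b.

This gives the KKT block system:
  [ Q   A^T ] [ x     ]   [-c ]
  [ A    0  ] [ lambda ] = [ b ]

Solving the linear system:
  x*      = (-0.4, 1.8)
  lambda* = (1.4)
  f(x*)   = -4.2

x* = (-0.4, 1.8), lambda* = (1.4)


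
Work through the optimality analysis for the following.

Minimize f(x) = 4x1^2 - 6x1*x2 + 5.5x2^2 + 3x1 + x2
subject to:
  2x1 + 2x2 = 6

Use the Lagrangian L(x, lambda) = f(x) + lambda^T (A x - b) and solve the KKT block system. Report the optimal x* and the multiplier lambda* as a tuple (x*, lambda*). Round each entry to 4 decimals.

Form the Lagrangian:
  L(x, lambda) = (1/2) x^T Q x + c^T x + lambda^T (A x - b)
Stationarity (grad_x L = 0): Q x + c + A^T lambda = 0.
Primal feasibility: A x = b.

This gives the KKT block system:
  [ Q   A^T ] [ x     ]   [-c ]
  [ A    0  ] [ lambda ] = [ b ]

Solving the linear system:
  x*      = (1.5806, 1.4194)
  lambda* = (-3.5645)
  f(x*)   = 13.7742

x* = (1.5806, 1.4194), lambda* = (-3.5645)


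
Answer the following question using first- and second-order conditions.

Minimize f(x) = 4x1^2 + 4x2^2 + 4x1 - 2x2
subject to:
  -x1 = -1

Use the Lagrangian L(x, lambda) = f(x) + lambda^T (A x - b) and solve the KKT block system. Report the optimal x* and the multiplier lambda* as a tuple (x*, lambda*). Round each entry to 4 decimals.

Form the Lagrangian:
  L(x, lambda) = (1/2) x^T Q x + c^T x + lambda^T (A x - b)
Stationarity (grad_x L = 0): Q x + c + A^T lambda = 0.
Primal feasibility: A x = b.

This gives the KKT block system:
  [ Q   A^T ] [ x     ]   [-c ]
  [ A    0  ] [ lambda ] = [ b ]

Solving the linear system:
  x*      = (1, 0.25)
  lambda* = (12)
  f(x*)   = 7.75

x* = (1, 0.25), lambda* = (12)


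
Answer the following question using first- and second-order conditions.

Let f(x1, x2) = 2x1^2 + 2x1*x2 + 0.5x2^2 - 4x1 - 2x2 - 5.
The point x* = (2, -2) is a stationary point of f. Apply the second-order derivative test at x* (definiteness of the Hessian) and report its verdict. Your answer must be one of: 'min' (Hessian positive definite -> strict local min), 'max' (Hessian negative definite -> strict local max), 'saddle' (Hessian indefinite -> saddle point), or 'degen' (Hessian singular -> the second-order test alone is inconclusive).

Compute the Hessian H = grad^2 f:
  H = [[4, 2], [2, 1]]
Verify stationarity: grad f(x*) = H x* + g = (0, 0).
Eigenvalues of H: 0, 5.
H has a zero eigenvalue (singular; positive semidefinite but not definite), so H is neither positive definite, negative definite, nor indefinite. The second-order test alone is inconclusive -> degen.
(Indeed, f is constant along the null direction of H through x*, so x* is not a strict local extremum.)

degen


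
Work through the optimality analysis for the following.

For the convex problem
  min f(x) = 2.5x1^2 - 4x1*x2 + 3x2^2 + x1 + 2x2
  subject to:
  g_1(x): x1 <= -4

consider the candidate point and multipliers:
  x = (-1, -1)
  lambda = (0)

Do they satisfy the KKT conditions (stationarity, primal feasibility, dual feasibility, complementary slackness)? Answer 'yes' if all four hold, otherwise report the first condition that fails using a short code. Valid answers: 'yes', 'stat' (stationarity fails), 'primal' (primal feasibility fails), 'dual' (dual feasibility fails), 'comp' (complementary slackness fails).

Gradient of f: grad f(x) = Q x + c = (0, 0)
Constraint values g_i(x) = a_i^T x - b_i:
  g_1((-1, -1)) = 3
Stationarity residual: grad f(x) + sum_i lambda_i a_i = (0, 0)
  -> stationarity OK
Primal feasibility (all g_i <= 0): FAILS
Dual feasibility (all lambda_i >= 0): OK
Complementary slackness (lambda_i * g_i(x) = 0 for all i): OK

Verdict: the first failing condition is primal_feasibility -> primal.

primal


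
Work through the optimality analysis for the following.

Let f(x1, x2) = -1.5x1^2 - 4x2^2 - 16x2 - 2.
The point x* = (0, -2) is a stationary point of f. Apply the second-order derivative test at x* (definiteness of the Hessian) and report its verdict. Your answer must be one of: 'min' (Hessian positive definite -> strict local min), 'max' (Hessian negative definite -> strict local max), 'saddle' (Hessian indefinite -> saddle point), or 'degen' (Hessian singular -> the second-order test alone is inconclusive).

Compute the Hessian H = grad^2 f:
  H = [[-3, 0], [0, -8]]
Verify stationarity: grad f(x*) = H x* + g = (0, 0).
Eigenvalues of H: -8, -3.
Both eigenvalues < 0, so H is negative definite -> x* is a strict local max.

max


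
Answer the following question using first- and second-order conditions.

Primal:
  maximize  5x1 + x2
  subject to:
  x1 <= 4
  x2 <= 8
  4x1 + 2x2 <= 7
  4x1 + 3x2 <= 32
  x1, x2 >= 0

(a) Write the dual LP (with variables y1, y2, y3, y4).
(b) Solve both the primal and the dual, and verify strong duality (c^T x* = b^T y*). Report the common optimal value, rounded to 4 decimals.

The standard primal-dual pair for 'max c^T x s.t. A x <= b, x >= 0' is:
  Dual:  min b^T y  s.t.  A^T y >= c,  y >= 0.

So the dual LP is:
  minimize  4y1 + 8y2 + 7y3 + 32y4
  subject to:
    y1 + 4y3 + 4y4 >= 5
    y2 + 2y3 + 3y4 >= 1
    y1, y2, y3, y4 >= 0

Solving the primal: x* = (1.75, 0).
  primal value c^T x* = 8.75.
Solving the dual: y* = (0, 0, 1.25, 0).
  dual value b^T y* = 8.75.
Strong duality: c^T x* = b^T y*. Confirmed.

8.75


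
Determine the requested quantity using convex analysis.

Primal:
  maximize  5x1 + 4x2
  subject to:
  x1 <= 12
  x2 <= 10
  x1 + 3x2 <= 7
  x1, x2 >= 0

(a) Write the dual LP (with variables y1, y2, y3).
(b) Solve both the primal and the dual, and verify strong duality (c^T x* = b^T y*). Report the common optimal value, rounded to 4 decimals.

The standard primal-dual pair for 'max c^T x s.t. A x <= b, x >= 0' is:
  Dual:  min b^T y  s.t.  A^T y >= c,  y >= 0.

So the dual LP is:
  minimize  12y1 + 10y2 + 7y3
  subject to:
    y1 + y3 >= 5
    y2 + 3y3 >= 4
    y1, y2, y3 >= 0

Solving the primal: x* = (7, 0).
  primal value c^T x* = 35.
Solving the dual: y* = (0, 0, 5).
  dual value b^T y* = 35.
Strong duality: c^T x* = b^T y*. Confirmed.

35


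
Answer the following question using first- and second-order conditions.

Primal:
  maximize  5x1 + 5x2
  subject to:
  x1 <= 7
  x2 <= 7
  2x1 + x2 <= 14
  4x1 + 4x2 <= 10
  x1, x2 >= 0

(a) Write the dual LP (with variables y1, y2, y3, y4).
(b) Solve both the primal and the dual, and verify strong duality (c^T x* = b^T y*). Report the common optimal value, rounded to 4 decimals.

The standard primal-dual pair for 'max c^T x s.t. A x <= b, x >= 0' is:
  Dual:  min b^T y  s.t.  A^T y >= c,  y >= 0.

So the dual LP is:
  minimize  7y1 + 7y2 + 14y3 + 10y4
  subject to:
    y1 + 2y3 + 4y4 >= 5
    y2 + y3 + 4y4 >= 5
    y1, y2, y3, y4 >= 0

Solving the primal: x* = (2.5, 0).
  primal value c^T x* = 12.5.
Solving the dual: y* = (0, 0, 0, 1.25).
  dual value b^T y* = 12.5.
Strong duality: c^T x* = b^T y*. Confirmed.

12.5


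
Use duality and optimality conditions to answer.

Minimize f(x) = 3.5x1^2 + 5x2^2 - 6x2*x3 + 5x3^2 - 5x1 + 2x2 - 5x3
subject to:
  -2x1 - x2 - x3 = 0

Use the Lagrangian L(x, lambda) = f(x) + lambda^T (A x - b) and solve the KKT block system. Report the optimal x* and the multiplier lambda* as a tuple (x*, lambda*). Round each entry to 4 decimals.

Form the Lagrangian:
  L(x, lambda) = (1/2) x^T Q x + c^T x + lambda^T (A x - b)
Stationarity (grad_x L = 0): Q x + c + A^T lambda = 0.
Primal feasibility: A x = b.

This gives the KKT block system:
  [ Q   A^T ] [ x     ]   [-c ]
  [ A    0  ] [ lambda ] = [ b ]

Solving the linear system:
  x*      = (0.1333, -0.3521, 0.0854)
  lambda* = (-2.0333)
  f(x*)   = -0.899

x* = (0.1333, -0.3521, 0.0854), lambda* = (-2.0333)


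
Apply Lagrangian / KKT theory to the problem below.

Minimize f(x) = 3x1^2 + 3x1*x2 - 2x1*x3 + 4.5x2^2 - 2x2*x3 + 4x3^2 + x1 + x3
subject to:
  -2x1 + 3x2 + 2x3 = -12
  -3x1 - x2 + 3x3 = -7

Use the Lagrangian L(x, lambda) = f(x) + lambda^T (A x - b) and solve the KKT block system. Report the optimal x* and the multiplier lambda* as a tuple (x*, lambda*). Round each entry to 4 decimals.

Form the Lagrangian:
  L(x, lambda) = (1/2) x^T Q x + c^T x + lambda^T (A x - b)
Stationarity (grad_x L = 0): Q x + c + A^T lambda = 0.
Primal feasibility: A x = b.

This gives the KKT block system:
  [ Q   A^T ] [ x     ]   [-c ]
  [ A    0  ] [ lambda ] = [ b ]

Solving the linear system:
  x*      = (1.8, -2, -1.2)
  lambda* = (3.5273, 0.3818)
  f(x*)   = 22.8

x* = (1.8, -2, -1.2), lambda* = (3.5273, 0.3818)


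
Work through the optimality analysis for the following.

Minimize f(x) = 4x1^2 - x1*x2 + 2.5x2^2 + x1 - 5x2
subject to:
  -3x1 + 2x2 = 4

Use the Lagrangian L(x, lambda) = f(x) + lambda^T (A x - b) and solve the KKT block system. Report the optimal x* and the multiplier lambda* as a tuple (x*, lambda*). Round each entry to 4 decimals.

Form the Lagrangian:
  L(x, lambda) = (1/2) x^T Q x + c^T x + lambda^T (A x - b)
Stationarity (grad_x L = 0): Q x + c + A^T lambda = 0.
Primal feasibility: A x = b.

This gives the KKT block system:
  [ Q   A^T ] [ x     ]   [-c ]
  [ A    0  ] [ lambda ] = [ b ]

Solving the linear system:
  x*      = (-0.4, 1.4)
  lambda* = (-1.2)
  f(x*)   = -1.3

x* = (-0.4, 1.4), lambda* = (-1.2)


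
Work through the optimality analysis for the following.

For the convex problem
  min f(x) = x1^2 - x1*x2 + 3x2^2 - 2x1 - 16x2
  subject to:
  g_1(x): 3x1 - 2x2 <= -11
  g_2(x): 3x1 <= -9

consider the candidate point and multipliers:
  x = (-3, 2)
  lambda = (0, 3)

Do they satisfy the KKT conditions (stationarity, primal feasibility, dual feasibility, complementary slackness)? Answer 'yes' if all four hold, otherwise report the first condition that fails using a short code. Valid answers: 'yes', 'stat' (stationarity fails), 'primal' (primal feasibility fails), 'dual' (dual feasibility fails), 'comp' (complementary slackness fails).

Gradient of f: grad f(x) = Q x + c = (-10, -1)
Constraint values g_i(x) = a_i^T x - b_i:
  g_1((-3, 2)) = -2
  g_2((-3, 2)) = 0
Stationarity residual: grad f(x) + sum_i lambda_i a_i = (-1, -1)
  -> stationarity FAILS
Primal feasibility (all g_i <= 0): OK
Dual feasibility (all lambda_i >= 0): OK
Complementary slackness (lambda_i * g_i(x) = 0 for all i): OK

Verdict: the first failing condition is stationarity -> stat.

stat


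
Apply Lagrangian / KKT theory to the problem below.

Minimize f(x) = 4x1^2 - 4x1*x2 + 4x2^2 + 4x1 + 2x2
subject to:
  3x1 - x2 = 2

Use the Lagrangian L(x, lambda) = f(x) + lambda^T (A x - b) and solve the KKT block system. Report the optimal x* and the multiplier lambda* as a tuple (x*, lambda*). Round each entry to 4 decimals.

Form the Lagrangian:
  L(x, lambda) = (1/2) x^T Q x + c^T x + lambda^T (A x - b)
Stationarity (grad_x L = 0): Q x + c + A^T lambda = 0.
Primal feasibility: A x = b.

This gives the KKT block system:
  [ Q   A^T ] [ x     ]   [-c ]
  [ A    0  ] [ lambda ] = [ b ]

Solving the linear system:
  x*      = (0.5357, -0.3929)
  lambda* = (-3.2857)
  f(x*)   = 3.9643

x* = (0.5357, -0.3929), lambda* = (-3.2857)


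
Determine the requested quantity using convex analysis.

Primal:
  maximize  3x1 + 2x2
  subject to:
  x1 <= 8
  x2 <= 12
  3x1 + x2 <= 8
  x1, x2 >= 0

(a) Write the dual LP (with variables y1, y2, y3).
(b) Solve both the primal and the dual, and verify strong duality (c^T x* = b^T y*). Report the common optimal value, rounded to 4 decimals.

The standard primal-dual pair for 'max c^T x s.t. A x <= b, x >= 0' is:
  Dual:  min b^T y  s.t.  A^T y >= c,  y >= 0.

So the dual LP is:
  minimize  8y1 + 12y2 + 8y3
  subject to:
    y1 + 3y3 >= 3
    y2 + y3 >= 2
    y1, y2, y3 >= 0

Solving the primal: x* = (0, 8).
  primal value c^T x* = 16.
Solving the dual: y* = (0, 0, 2).
  dual value b^T y* = 16.
Strong duality: c^T x* = b^T y*. Confirmed.

16


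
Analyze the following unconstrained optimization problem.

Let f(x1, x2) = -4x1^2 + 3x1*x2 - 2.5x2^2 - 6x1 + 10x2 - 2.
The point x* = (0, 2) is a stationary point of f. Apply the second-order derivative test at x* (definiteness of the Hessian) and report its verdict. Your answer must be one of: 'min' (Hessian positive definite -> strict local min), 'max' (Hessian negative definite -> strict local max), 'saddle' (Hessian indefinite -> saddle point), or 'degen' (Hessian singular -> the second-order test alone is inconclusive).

Compute the Hessian H = grad^2 f:
  H = [[-8, 3], [3, -5]]
Verify stationarity: grad f(x*) = H x* + g = (0, 0).
Eigenvalues of H: -9.8541, -3.1459.
Both eigenvalues < 0, so H is negative definite -> x* is a strict local max.

max


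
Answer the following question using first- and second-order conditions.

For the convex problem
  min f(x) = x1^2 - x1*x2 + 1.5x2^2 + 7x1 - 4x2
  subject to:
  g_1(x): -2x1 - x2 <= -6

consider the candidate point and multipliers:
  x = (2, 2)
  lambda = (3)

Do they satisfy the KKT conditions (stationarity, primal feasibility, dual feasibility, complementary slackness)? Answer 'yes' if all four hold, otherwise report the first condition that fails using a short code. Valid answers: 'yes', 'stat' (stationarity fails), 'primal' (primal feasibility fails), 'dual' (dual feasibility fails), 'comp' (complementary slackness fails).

Gradient of f: grad f(x) = Q x + c = (9, 0)
Constraint values g_i(x) = a_i^T x - b_i:
  g_1((2, 2)) = 0
Stationarity residual: grad f(x) + sum_i lambda_i a_i = (3, -3)
  -> stationarity FAILS
Primal feasibility (all g_i <= 0): OK
Dual feasibility (all lambda_i >= 0): OK
Complementary slackness (lambda_i * g_i(x) = 0 for all i): OK

Verdict: the first failing condition is stationarity -> stat.

stat


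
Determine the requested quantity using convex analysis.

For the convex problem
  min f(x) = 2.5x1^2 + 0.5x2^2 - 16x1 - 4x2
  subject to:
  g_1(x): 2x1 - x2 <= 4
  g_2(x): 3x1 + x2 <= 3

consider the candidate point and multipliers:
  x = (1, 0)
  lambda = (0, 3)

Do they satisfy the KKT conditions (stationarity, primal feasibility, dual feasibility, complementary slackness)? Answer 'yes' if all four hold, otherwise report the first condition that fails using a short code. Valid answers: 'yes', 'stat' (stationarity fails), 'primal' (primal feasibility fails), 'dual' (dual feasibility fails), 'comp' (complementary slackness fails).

Gradient of f: grad f(x) = Q x + c = (-11, -4)
Constraint values g_i(x) = a_i^T x - b_i:
  g_1((1, 0)) = -2
  g_2((1, 0)) = 0
Stationarity residual: grad f(x) + sum_i lambda_i a_i = (-2, -1)
  -> stationarity FAILS
Primal feasibility (all g_i <= 0): OK
Dual feasibility (all lambda_i >= 0): OK
Complementary slackness (lambda_i * g_i(x) = 0 for all i): OK

Verdict: the first failing condition is stationarity -> stat.

stat


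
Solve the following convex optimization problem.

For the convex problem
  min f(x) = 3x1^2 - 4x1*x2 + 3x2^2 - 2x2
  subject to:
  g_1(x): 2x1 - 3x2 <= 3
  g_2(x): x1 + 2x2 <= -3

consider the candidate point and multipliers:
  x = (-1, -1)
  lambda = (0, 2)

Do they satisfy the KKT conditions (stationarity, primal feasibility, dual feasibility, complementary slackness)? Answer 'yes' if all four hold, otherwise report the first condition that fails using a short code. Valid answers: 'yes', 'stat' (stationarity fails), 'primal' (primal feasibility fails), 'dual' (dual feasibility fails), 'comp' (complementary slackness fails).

Gradient of f: grad f(x) = Q x + c = (-2, -4)
Constraint values g_i(x) = a_i^T x - b_i:
  g_1((-1, -1)) = -2
  g_2((-1, -1)) = 0
Stationarity residual: grad f(x) + sum_i lambda_i a_i = (0, 0)
  -> stationarity OK
Primal feasibility (all g_i <= 0): OK
Dual feasibility (all lambda_i >= 0): OK
Complementary slackness (lambda_i * g_i(x) = 0 for all i): OK

Verdict: yes, KKT holds.

yes


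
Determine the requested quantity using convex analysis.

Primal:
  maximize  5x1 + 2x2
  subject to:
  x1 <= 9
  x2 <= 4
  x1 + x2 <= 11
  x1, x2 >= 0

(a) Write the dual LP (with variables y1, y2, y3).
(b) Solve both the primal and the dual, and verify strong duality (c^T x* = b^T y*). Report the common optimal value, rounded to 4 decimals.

The standard primal-dual pair for 'max c^T x s.t. A x <= b, x >= 0' is:
  Dual:  min b^T y  s.t.  A^T y >= c,  y >= 0.

So the dual LP is:
  minimize  9y1 + 4y2 + 11y3
  subject to:
    y1 + y3 >= 5
    y2 + y3 >= 2
    y1, y2, y3 >= 0

Solving the primal: x* = (9, 2).
  primal value c^T x* = 49.
Solving the dual: y* = (3, 0, 2).
  dual value b^T y* = 49.
Strong duality: c^T x* = b^T y*. Confirmed.

49


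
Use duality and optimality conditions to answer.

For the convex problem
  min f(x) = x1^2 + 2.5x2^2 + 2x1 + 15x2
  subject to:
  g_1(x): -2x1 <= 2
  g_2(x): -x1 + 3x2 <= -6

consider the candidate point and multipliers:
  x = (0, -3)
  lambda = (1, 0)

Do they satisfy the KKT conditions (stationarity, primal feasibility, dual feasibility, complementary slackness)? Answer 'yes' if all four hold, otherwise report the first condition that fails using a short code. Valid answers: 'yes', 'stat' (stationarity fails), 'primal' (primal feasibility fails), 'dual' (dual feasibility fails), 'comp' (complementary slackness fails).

Gradient of f: grad f(x) = Q x + c = (2, 0)
Constraint values g_i(x) = a_i^T x - b_i:
  g_1((0, -3)) = -2
  g_2((0, -3)) = -3
Stationarity residual: grad f(x) + sum_i lambda_i a_i = (0, 0)
  -> stationarity OK
Primal feasibility (all g_i <= 0): OK
Dual feasibility (all lambda_i >= 0): OK
Complementary slackness (lambda_i * g_i(x) = 0 for all i): FAILS

Verdict: the first failing condition is complementary_slackness -> comp.

comp


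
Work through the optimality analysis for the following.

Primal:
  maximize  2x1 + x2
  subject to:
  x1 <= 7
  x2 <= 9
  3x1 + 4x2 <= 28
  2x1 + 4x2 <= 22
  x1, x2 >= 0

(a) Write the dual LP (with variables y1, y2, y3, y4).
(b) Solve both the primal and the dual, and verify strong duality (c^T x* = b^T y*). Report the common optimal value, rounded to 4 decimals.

The standard primal-dual pair for 'max c^T x s.t. A x <= b, x >= 0' is:
  Dual:  min b^T y  s.t.  A^T y >= c,  y >= 0.

So the dual LP is:
  minimize  7y1 + 9y2 + 28y3 + 22y4
  subject to:
    y1 + 3y3 + 2y4 >= 2
    y2 + 4y3 + 4y4 >= 1
    y1, y2, y3, y4 >= 0

Solving the primal: x* = (7, 1.75).
  primal value c^T x* = 15.75.
Solving the dual: y* = (1.25, 0, 0.25, 0).
  dual value b^T y* = 15.75.
Strong duality: c^T x* = b^T y*. Confirmed.

15.75


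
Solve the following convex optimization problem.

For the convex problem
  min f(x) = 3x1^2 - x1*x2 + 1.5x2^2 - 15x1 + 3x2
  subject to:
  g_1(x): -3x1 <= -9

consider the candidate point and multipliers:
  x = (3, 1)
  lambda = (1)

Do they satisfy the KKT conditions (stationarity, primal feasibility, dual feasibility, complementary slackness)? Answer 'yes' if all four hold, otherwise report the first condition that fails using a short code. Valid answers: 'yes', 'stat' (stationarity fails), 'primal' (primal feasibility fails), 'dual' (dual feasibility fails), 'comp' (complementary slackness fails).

Gradient of f: grad f(x) = Q x + c = (2, 3)
Constraint values g_i(x) = a_i^T x - b_i:
  g_1((3, 1)) = 0
Stationarity residual: grad f(x) + sum_i lambda_i a_i = (-1, 3)
  -> stationarity FAILS
Primal feasibility (all g_i <= 0): OK
Dual feasibility (all lambda_i >= 0): OK
Complementary slackness (lambda_i * g_i(x) = 0 for all i): OK

Verdict: the first failing condition is stationarity -> stat.

stat


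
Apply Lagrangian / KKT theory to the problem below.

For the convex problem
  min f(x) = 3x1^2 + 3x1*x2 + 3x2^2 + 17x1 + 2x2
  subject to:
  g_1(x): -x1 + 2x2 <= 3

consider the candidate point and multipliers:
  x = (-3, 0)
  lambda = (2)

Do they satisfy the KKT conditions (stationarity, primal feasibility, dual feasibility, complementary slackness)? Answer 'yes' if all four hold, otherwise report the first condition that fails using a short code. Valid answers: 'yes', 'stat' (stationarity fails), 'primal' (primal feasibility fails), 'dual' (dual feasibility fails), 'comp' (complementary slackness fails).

Gradient of f: grad f(x) = Q x + c = (-1, -7)
Constraint values g_i(x) = a_i^T x - b_i:
  g_1((-3, 0)) = 0
Stationarity residual: grad f(x) + sum_i lambda_i a_i = (-3, -3)
  -> stationarity FAILS
Primal feasibility (all g_i <= 0): OK
Dual feasibility (all lambda_i >= 0): OK
Complementary slackness (lambda_i * g_i(x) = 0 for all i): OK

Verdict: the first failing condition is stationarity -> stat.

stat
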